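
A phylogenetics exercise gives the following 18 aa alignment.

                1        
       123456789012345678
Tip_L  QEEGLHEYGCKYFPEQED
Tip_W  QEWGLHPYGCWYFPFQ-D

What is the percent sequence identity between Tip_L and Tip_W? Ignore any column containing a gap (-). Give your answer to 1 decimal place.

76.5%

Excluding the 1 gap column leaves 17 comparable sites.
Differing sites — 3:E/W; 7:E/P; 11:K/W; 15:E/F.
13 of the 17 comparable sites match, so the percent identity is 13/17 × 100 = 76.5%.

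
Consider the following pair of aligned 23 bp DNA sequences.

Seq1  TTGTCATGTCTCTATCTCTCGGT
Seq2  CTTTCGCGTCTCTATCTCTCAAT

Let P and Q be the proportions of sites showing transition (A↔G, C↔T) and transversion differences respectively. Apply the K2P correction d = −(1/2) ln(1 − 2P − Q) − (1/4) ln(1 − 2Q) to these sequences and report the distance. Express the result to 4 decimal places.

0.3480

Differing sites — 1:T/C (Ti); 3:G/T (Tv); 6:A/G (Ti); 7:T/C (Ti); 21:G/A (Ti); 22:G/A (Ti).
Of the 6 differences, 5 transitions and 1 transversion over 23 sites: P = 5/23 = 0.217391, Q = 1/23 = 0.043478.
d = −0.5·ln(0.521740) − 0.25·ln(0.913044) = −0.5·(-0.650586) − 0.25·(-0.090971) = 0.3480.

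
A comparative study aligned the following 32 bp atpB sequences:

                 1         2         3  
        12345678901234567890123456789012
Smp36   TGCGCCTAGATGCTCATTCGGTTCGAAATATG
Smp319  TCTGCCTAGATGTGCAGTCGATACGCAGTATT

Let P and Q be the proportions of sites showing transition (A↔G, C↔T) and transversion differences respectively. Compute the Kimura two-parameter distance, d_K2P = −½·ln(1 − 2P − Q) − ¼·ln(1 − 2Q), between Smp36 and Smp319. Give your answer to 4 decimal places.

0.4052

Differing sites — 2:G/C (Tv); 3:C/T (Ti); 13:C/T (Ti); 14:T/G (Tv); 17:T/G (Tv); 21:G/A (Ti); 23:T/A (Tv); 26:A/C (Tv); 28:A/G (Ti); 32:G/T (Tv).
Of the 10 differences, 4 transitions and 6 transversions over 32 sites: P = 4/32 = 0.125000, Q = 6/32 = 0.187500.
d = −0.5·ln(0.562500) − 0.25·ln(0.625000) = −0.5·(-0.575364) − 0.25·(-0.470004) = 0.4052.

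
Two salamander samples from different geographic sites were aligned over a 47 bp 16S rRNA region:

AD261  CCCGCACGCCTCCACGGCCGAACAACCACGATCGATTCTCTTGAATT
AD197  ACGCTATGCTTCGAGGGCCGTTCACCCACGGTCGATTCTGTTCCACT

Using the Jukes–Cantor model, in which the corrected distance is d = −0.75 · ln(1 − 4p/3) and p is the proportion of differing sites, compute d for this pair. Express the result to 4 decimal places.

The sequences differ at positions 1 (C/A), 3 (C/G), 4 (G/C), 5 (C/T), 7 (C/T), 10 (C/T), 13 (C/G), 15 (C/G), 21 (A/T), 22 (A/T), 25 (A/C), 31 (A/G), 40 (C/G), 43 (G/C), 44 (A/C), 46 (T/C).
p = 16/47 = 0.340426.
d = −0.75 · ln(1 − (4/3)·0.340426) = −0.75 · ln(0.546099) = −0.75 · (-0.604955) = 0.4537.

0.4537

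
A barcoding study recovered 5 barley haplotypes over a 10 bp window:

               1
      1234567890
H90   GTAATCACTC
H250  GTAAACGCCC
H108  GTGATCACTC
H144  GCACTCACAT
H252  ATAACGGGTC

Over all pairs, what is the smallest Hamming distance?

1

Pairwise Hamming distances:
  H90 vs H250: 3
  H90 vs H108: 1
  H90 vs H144: 4
  H90 vs H252: 5
  H250 vs H108: 4
  H250 vs H144: 6
  H250 vs H252: 5
  H108 vs H144: 5
  H108 vs H252: 6
  H144 vs H252: 9
The smallest is 1, between H90 and H108.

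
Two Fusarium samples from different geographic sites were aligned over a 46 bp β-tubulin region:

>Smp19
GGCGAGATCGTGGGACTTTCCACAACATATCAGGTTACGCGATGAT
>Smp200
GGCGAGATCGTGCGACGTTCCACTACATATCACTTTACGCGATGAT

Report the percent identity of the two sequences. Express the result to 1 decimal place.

Differing sites — 13:G/C; 17:T/G; 24:A/T; 33:G/C; 34:G/T.
41 of the 46 sites match, so the percent identity is 41/46 × 100 = 89.1%.

89.1%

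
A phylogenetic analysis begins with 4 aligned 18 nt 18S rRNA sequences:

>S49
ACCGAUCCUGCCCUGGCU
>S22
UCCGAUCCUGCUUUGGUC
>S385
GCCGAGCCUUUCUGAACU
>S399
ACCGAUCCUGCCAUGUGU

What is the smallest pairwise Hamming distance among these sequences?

3

Pairwise Hamming distances:
  S49 vs S22: 5
  S49 vs S385: 8
  S49 vs S399: 3
  S22 vs S385: 10
  S22 vs S399: 6
  S385 vs S399: 9
The smallest is 3, between S49 and S399.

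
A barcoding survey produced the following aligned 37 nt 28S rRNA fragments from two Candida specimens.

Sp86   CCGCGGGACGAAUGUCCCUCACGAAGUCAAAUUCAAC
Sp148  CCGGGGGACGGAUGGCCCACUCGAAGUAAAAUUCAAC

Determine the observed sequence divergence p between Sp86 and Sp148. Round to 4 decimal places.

0.1622

Mismatches occur at site 4 (C→G), site 11 (A→G), site 15 (U→G), site 19 (U→A), site 21 (A→U), site 28 (C→A).
There are 6 differences over 37 sites, so p = 6/37 = 0.1622.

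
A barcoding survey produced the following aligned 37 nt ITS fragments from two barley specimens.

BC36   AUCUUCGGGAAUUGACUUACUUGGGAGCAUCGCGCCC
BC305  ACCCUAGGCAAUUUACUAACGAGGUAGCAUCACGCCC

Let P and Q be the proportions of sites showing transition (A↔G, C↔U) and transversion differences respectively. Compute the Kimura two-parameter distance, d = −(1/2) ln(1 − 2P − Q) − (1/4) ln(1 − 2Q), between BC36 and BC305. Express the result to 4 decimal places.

The sequences differ at positions 2 (U/C, transition), 4 (U/C, transition), 6 (C/A, transversion), 9 (G/C, transversion), 14 (G/U, transversion), 18 (U/A, transversion), 21 (U/G, transversion), 22 (U/A, transversion), 25 (G/U, transversion), 32 (G/A, transition).
Of the 10 differences, 3 transitions and 7 transversions over 37 sites: P = 3/37 = 0.081081, Q = 7/37 = 0.189189.
d = −0.5·ln(0.648649) − 0.25·ln(0.621622) = −0.5·(-0.432864) − 0.25·(-0.475423) = 0.3353.

0.3353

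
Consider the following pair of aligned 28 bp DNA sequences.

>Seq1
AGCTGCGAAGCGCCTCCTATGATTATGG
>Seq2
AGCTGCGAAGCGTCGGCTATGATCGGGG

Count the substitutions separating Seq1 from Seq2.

6

Mismatches occur at site 13 (C/T), site 15 (T/G), site 16 (C/G), site 24 (T/C), site 25 (A/G), site 26 (T/G).
That gives 6 mismatches out of 28 aligned sites, so the Hamming distance is 6.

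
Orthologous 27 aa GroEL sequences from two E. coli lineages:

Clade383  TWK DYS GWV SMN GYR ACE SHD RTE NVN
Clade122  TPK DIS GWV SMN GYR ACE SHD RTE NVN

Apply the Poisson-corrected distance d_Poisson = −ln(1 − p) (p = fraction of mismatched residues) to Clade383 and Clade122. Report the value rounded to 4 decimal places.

Mismatches occur at site 2 (W/P), site 5 (Y/I).
p = 2/27 = 0.074074.
d = −ln(1 − 0.074074) = −ln(0.925926) = 0.0770.

0.0770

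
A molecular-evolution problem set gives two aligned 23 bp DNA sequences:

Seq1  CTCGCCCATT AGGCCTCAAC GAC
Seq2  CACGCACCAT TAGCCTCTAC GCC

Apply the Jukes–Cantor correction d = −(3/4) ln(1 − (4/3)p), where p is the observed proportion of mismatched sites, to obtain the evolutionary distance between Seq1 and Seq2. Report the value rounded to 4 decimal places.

0.4674

The sequences differ at positions 2 (T/A), 6 (C/A), 8 (A/C), 9 (T/A), 11 (A/T), 12 (G/A), 18 (A/T), 22 (A/C).
p = 8/23 = 0.347826.
d = −0.75 · ln(1 − (4/3)·0.347826) = −0.75 · ln(0.536232) = −0.75 · (-0.623188) = 0.4674.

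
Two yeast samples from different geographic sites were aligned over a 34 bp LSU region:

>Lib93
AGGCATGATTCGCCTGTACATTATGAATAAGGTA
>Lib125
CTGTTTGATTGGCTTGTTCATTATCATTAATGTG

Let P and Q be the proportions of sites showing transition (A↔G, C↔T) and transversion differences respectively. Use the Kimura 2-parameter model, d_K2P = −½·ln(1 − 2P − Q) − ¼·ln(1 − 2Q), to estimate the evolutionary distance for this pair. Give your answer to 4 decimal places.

0.4243

Mismatches occur at site 1 (A→C, transversion), site 2 (G→T, transversion), site 4 (C→T, transition), site 5 (A→T, transversion), site 11 (C→G, transversion), site 14 (C→T, transition), site 18 (A→T, transversion), site 25 (G→C, transversion), site 27 (A→T, transversion), site 31 (G→T, transversion), site 34 (A→G, transition).
Of the 11 differences, 3 transitions and 8 transversions over 34 sites: P = 3/34 = 0.088235, Q = 8/34 = 0.235294.
d = −0.5·ln(0.588236) − 0.25·ln(0.529412) = −0.5·(-0.530627) − 0.25·(-0.635988) = 0.4243.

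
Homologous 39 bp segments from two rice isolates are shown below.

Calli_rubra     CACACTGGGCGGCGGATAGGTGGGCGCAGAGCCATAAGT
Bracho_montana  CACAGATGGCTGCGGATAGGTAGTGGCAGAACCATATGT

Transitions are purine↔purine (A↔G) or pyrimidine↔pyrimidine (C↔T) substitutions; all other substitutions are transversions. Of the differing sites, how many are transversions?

7

Differing sites — 5:C/G (Tv); 6:T/A (Tv); 7:G/T (Tv); 11:G/T (Tv); 22:G/A (Ti); 24:G/T (Tv); 25:C/G (Tv); 31:G/A (Ti); 37:A/T (Tv).
Of the 9 differences, 2 transitions and 7 transversions, so the answer is 7.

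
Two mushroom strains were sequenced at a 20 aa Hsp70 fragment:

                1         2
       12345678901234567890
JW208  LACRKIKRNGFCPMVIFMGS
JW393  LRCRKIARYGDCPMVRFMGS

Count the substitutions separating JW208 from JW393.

5

The sequences differ at positions 2 (A/R), 7 (K/A), 9 (N/Y), 11 (F/D), 16 (I/R).
That gives 5 mismatches out of 20 aligned sites, so the Hamming distance is 5.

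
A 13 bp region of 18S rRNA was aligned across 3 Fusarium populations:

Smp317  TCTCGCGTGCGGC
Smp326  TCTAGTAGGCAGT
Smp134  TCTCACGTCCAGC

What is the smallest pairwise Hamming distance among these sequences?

Pairwise Hamming distances:
  Smp317 vs Smp326: 6
  Smp317 vs Smp134: 3
  Smp326 vs Smp134: 7
The smallest is 3, between Smp317 and Smp134.

3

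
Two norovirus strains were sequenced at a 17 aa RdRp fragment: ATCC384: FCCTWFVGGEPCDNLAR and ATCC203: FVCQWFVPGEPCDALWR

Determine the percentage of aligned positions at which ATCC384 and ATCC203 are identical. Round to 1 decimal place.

Mismatches occur at site 2 (C↔V), site 4 (T↔Q), site 8 (G↔P), site 14 (N↔A), site 16 (A↔W).
12 of the 17 sites match, so the percent identity is 12/17 × 100 = 70.6%.

70.6%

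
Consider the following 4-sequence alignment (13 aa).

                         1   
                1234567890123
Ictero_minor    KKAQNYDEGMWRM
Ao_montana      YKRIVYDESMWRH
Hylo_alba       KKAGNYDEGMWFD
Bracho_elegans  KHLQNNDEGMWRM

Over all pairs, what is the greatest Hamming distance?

8

Pairwise Hamming distances:
  Ictero_minor vs Ao_montana: 6
  Ictero_minor vs Hylo_alba: 3
  Ictero_minor vs Bracho_elegans: 3
  Ao_montana vs Hylo_alba: 7
  Ao_montana vs Bracho_elegans: 8
  Hylo_alba vs Bracho_elegans: 6
The largest is 8, between Ao_montana and Bracho_elegans.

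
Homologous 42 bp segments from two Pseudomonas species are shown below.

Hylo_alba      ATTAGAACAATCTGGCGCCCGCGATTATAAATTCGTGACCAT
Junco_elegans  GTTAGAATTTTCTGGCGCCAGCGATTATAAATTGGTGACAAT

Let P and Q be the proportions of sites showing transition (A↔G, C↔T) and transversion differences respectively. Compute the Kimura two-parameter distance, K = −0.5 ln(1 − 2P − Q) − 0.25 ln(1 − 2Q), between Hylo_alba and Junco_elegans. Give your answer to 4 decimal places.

0.1886

The sequences differ at positions 1 (A/G, transition), 8 (C/T, transition), 9 (A/T, transversion), 10 (A/T, transversion), 20 (C/A, transversion), 34 (C/G, transversion), 40 (C/A, transversion).
Of the 7 differences, 2 transitions and 5 transversions over 42 sites: P = 2/42 = 0.047619, Q = 5/42 = 0.119048.
d = −0.5·ln(0.785714) − 0.25·ln(0.761904) = −0.5·(-0.241162) − 0.25·(-0.271935) = 0.1886.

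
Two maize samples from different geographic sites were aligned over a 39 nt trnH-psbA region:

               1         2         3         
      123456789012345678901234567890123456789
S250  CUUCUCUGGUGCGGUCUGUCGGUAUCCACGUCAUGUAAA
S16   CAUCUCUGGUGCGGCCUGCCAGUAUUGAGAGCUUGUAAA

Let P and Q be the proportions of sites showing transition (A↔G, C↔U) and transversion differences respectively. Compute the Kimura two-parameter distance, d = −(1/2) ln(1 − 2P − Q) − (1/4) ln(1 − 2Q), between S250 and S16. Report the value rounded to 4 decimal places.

0.3168

The sequences differ at positions 2 (U/A, transversion), 15 (U/C, transition), 19 (U/C, transition), 21 (G/A, transition), 26 (C/U, transition), 27 (C/G, transversion), 29 (C/G, transversion), 30 (G/A, transition), 31 (U/G, transversion), 33 (A/U, transversion).
Of the 10 differences, 5 transitions and 5 transversions over 39 sites: P = 5/39 = 0.128205, Q = 5/39 = 0.128205.
d = −0.5·ln(0.615385) − 0.25·ln(0.743590) = −0.5·(-0.485507) − 0.25·(-0.296265) = 0.3168.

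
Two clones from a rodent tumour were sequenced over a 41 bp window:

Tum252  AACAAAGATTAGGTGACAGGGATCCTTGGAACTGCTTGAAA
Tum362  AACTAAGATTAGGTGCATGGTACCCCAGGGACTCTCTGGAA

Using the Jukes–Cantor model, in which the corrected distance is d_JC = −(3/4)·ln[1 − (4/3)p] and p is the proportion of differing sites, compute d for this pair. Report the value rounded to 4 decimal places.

0.4121

The sequences differ at positions 4 (A/T), 16 (A/C), 17 (C/A), 18 (A/T), 21 (G/T), 23 (T/C), 26 (T/C), 27 (T/A), 30 (A/G), 34 (G/C), 35 (C/T), 36 (T/C), 39 (A/G).
p = 13/41 = 0.317073.
d = −0.75 · ln(1 − (4/3)·0.317073) = −0.75 · ln(0.577236) = −0.75 · (-0.549504) = 0.4121.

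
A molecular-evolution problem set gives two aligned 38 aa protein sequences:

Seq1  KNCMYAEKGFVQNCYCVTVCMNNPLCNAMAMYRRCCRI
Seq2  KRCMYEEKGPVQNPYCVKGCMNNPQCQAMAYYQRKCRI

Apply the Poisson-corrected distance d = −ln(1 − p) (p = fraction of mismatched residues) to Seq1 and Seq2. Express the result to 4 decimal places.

Mismatches occur at site 2 (N/R), site 6 (A/E), site 10 (F/P), site 14 (C/P), site 18 (T/K), site 19 (V/G), site 25 (L/Q), site 27 (N/Q), site 31 (M/Y), site 33 (R/Q), site 35 (C/K).
p = 11/38 = 0.289474.
d = −ln(1 − 0.289474) = −ln(0.710526) = 0.3417.

0.3417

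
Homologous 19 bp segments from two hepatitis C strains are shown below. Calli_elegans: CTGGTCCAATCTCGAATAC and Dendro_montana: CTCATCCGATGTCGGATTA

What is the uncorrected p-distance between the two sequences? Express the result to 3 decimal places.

0.368

Mismatches occur at site 3 (G→C), site 4 (G→A), site 8 (A→G), site 11 (C→G), site 15 (A→G), site 18 (A→T), site 19 (C→A).
There are 7 differences over 19 sites, so p = 7/19 = 0.368.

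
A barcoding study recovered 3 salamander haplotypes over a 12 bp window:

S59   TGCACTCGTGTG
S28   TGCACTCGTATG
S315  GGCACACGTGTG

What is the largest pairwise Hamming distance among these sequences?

Pairwise Hamming distances:
  S59 vs S28: 1
  S59 vs S315: 2
  S28 vs S315: 3
The largest is 3, between S28 and S315.

3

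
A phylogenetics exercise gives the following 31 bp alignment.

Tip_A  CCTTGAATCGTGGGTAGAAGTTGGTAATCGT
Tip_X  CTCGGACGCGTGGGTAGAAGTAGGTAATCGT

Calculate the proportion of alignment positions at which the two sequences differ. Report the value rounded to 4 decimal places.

0.1935

Differing sites — 2:C/T; 3:T/C; 4:T/G; 7:A/C; 8:T/G; 22:T/A.
There are 6 differences over 31 sites, so p = 6/31 = 0.1935.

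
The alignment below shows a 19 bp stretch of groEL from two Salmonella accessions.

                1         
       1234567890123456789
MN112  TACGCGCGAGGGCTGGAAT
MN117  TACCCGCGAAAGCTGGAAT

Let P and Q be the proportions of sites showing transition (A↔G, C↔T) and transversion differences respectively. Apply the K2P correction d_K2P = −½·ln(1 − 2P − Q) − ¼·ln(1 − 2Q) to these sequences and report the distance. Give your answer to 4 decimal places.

0.1805

Differing sites — 4:G/C (Tv); 10:G/A (Ti); 11:G/A (Ti).
Of the 3 differences, 2 transitions and 1 transversion over 19 sites: P = 2/19 = 0.105263, Q = 1/19 = 0.052632.
d = −0.5·ln(0.736842) − 0.25·ln(0.894736) = −0.5·(-0.305382) − 0.25·(-0.111227) = 0.1805.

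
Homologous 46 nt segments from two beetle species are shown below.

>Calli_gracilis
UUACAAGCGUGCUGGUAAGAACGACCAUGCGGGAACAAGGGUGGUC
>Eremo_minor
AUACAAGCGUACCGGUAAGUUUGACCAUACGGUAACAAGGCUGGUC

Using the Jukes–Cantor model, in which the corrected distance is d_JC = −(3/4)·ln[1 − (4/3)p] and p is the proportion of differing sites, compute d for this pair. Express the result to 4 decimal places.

0.2267

Differing sites — 1:U/A; 11:G/A; 13:U/C; 20:A/U; 21:A/U; 22:C/U; 29:G/A; 33:G/U; 41:G/C.
p = 9/46 = 0.195652.
d = −0.75 · ln(1 − (4/3)·0.195652) = −0.75 · ln(0.739131) = −0.75 · (-0.302280) = 0.2267.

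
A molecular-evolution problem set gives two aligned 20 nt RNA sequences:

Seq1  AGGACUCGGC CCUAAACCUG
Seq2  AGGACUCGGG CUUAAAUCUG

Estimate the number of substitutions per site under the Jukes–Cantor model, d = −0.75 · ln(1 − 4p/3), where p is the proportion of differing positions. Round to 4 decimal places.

Mismatches occur at site 10 (C/G), site 12 (C/U), site 17 (C/U).
p = 3/20 = 0.150000.
d = −0.75 · ln(1 − (4/3)·0.150000) = −0.75 · ln(0.800000) = −0.75 · (-0.223144) = 0.1674.

0.1674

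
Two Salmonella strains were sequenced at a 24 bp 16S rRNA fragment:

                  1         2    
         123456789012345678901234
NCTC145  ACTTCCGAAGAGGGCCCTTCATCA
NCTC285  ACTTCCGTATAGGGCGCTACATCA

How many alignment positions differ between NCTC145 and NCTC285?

Mismatches occur at site 8 (A→T), site 10 (G→T), site 16 (C→G), site 19 (T→A).
That gives 4 mismatches out of 24 aligned sites, so the Hamming distance is 4.

4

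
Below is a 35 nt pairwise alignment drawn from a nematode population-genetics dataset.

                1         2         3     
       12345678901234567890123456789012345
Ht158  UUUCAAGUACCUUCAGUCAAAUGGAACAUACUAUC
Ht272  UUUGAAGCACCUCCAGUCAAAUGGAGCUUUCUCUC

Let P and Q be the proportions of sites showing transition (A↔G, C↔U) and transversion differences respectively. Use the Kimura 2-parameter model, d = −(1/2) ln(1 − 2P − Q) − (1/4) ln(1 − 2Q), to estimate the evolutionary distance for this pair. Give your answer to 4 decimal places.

0.2331

The sequences differ at positions 4 (C/G, transversion), 8 (U/C, transition), 13 (U/C, transition), 26 (A/G, transition), 28 (A/U, transversion), 30 (A/U, transversion), 33 (A/C, transversion).
Of the 7 differences, 3 transitions and 4 transversions over 35 sites: P = 3/35 = 0.085714, Q = 4/35 = 0.114286.
d = −0.5·ln(0.714286) − 0.25·ln(0.771428) = −0.5·(-0.336472) − 0.25·(-0.259512) = 0.2331.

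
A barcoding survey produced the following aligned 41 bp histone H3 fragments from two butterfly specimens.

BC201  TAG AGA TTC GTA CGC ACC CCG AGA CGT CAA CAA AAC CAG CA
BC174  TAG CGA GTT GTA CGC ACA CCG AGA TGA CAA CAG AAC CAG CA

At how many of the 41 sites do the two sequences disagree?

7

Mismatches occur at site 4 (A→C), site 7 (T→G), site 9 (C→T), site 18 (C→A), site 25 (C→T), site 27 (T→A), site 33 (A→G).
That gives 7 mismatches out of 41 aligned sites, so the Hamming distance is 7.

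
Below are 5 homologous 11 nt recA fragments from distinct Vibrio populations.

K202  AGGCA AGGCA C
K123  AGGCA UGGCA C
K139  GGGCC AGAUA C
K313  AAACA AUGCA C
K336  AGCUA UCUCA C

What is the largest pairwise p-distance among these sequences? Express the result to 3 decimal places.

0.727

Pairwise Hamming distances:
  K202 vs K123: 1
  K202 vs K139: 4
  K202 vs K313: 3
  K202 vs K336: 5
  K123 vs K139: 5
  K123 vs K313: 4
  K123 vs K336: 4
  K139 vs K313: 7
  K139 vs K336: 8
  K313 vs K336: 6
The largest is 8 mismatches, between K139 and K336; p = 8/11 = 0.727.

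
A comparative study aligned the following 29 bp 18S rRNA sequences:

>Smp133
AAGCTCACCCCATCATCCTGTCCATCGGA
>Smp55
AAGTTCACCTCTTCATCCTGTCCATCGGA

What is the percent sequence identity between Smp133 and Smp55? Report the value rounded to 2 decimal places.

89.66%

Differing sites — 4:C/T; 10:C/T; 12:A/T.
26 of the 29 sites match, so the percent identity is 26/29 × 100 = 89.66%.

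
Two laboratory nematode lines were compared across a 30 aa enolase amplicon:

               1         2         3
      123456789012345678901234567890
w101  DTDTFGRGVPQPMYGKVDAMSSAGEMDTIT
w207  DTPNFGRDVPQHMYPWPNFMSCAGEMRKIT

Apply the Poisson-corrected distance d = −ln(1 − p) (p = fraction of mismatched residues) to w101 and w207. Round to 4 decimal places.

0.5108

Mismatches occur at site 3 (D↔P), site 4 (T↔N), site 8 (G↔D), site 12 (P↔H), site 15 (G↔P), site 16 (K↔W), site 17 (V↔P), site 18 (D↔N), site 19 (A↔F), site 22 (S↔C), site 27 (D↔R), site 28 (T↔K).
p = 12/30 = 0.400000.
d = −ln(1 − 0.400000) = −ln(0.600000) = 0.5108.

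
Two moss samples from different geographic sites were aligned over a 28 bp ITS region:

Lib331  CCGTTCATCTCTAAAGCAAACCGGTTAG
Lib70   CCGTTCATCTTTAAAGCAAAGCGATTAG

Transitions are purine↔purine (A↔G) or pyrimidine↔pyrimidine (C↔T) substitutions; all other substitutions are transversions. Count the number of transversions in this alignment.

Differing sites — 11:C/T (Ti); 21:C/G (Tv); 24:G/A (Ti).
Of the 3 differences, 2 transitions and 1 transversion, so the answer is 1.

1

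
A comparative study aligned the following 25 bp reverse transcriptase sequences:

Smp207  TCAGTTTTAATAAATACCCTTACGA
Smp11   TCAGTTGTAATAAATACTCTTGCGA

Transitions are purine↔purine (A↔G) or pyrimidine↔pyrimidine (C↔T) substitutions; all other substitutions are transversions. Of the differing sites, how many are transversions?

Differing sites — 7:T/G (Tv); 18:C/T (Ti); 22:A/G (Ti).
Of the 3 differences, 2 transitions and 1 transversion, so the answer is 1.

1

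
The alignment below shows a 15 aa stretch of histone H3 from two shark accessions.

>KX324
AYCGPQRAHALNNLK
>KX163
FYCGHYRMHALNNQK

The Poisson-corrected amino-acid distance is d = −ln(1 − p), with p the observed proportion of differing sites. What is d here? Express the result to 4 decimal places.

0.4055

The sequences differ at positions 1 (A/F), 5 (P/H), 6 (Q/Y), 8 (A/M), 14 (L/Q).
p = 5/15 = 0.333333.
d = −ln(1 − 0.333333) = −ln(0.666667) = 0.4055.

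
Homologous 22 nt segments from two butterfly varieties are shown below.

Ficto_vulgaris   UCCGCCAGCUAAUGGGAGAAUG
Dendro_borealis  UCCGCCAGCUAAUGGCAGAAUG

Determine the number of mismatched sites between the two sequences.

A single mismatch occurs at site 16 (G→C).
That gives 1 mismatch out of 22 aligned sites, so the Hamming distance is 1.

1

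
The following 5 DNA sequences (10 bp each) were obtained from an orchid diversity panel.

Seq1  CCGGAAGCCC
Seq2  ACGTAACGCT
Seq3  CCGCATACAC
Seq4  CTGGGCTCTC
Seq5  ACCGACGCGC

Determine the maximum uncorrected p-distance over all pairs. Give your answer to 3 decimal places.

Pairwise Hamming distances:
  Seq1 vs Seq2: 5
  Seq1 vs Seq3: 4
  Seq1 vs Seq4: 5
  Seq1 vs Seq5: 4
  Seq2 vs Seq3: 7
  Seq2 vs Seq4: 9
  Seq2 vs Seq5: 7
  Seq3 vs Seq4: 6
  Seq3 vs Seq5: 6
  Seq4 vs Seq5: 6
The largest is 9 mismatches, between Seq2 and Seq4; p = 9/10 = 0.900.

0.900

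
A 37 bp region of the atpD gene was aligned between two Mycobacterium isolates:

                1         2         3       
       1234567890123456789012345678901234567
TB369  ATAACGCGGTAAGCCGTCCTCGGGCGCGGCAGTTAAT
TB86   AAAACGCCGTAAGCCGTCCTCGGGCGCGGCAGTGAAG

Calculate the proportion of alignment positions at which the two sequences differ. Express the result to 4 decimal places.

0.1081

Mismatches occur at site 2 (T↔A), site 8 (G↔C), site 34 (T↔G), site 37 (T↔G).
There are 4 differences over 37 sites, so p = 4/37 = 0.1081.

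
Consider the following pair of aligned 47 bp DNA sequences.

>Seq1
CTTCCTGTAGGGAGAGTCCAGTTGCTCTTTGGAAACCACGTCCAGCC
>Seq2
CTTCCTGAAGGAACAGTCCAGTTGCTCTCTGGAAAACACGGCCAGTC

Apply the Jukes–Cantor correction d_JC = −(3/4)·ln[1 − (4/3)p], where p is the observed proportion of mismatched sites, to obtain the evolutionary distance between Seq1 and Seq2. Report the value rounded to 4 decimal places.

0.1660

Differing sites — 8:T/A; 12:G/A; 14:G/C; 29:T/C; 36:C/A; 41:T/G; 46:C/T.
p = 7/47 = 0.148936.
d = −0.75 · ln(1 − (4/3)·0.148936) = −0.75 · ln(0.801419) = −0.75 · (-0.221371) = 0.1660.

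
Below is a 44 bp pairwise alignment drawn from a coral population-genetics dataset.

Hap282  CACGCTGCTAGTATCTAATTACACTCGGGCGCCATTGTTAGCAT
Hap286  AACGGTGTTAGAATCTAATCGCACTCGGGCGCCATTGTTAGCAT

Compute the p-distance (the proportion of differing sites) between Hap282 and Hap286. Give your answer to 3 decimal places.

0.136

Differing sites — 1:C/A; 5:C/G; 8:C/T; 12:T/A; 20:T/C; 21:A/G.
There are 6 differences over 44 sites, so p = 6/44 = 0.136.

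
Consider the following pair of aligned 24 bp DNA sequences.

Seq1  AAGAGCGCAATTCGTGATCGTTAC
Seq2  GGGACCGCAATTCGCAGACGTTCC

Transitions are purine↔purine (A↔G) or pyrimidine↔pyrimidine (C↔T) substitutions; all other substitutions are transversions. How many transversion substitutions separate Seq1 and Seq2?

Differing sites — 1:A/G (Ti); 2:A/G (Ti); 5:G/C (Tv); 15:T/C (Ti); 16:G/A (Ti); 17:A/G (Ti); 18:T/A (Tv); 23:A/C (Tv).
Of the 8 differences, 5 transitions and 3 transversions, so the answer is 3.

3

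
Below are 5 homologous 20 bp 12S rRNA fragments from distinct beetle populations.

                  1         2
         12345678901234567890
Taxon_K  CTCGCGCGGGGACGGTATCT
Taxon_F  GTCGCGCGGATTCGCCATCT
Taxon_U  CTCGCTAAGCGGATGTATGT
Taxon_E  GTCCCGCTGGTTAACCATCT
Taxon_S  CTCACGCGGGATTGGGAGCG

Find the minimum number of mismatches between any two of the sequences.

Pairwise Hamming distances:
  Taxon_K vs Taxon_F: 6
  Taxon_K vs Taxon_U: 8
  Taxon_K vs Taxon_E: 9
  Taxon_K vs Taxon_S: 7
  Taxon_F vs Taxon_U: 12
  Taxon_F vs Taxon_E: 5
  Taxon_F vs Taxon_S: 9
  Taxon_U vs Taxon_E: 12
  Taxon_U vs Taxon_S: 13
  Taxon_E vs Taxon_S: 10
The smallest is 5, between Taxon_F and Taxon_E.

5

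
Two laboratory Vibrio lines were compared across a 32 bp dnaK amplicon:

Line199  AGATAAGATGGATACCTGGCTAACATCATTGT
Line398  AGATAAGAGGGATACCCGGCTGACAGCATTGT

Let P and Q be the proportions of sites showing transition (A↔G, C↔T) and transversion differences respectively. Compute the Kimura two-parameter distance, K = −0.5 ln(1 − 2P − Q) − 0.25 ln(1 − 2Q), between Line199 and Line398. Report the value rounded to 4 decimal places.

0.1372

Differing sites — 9:T/G (Tv); 17:T/C (Ti); 22:A/G (Ti); 26:T/G (Tv).
Of the 4 differences, 2 transitions and 2 transversions over 32 sites: P = 2/32 = 0.062500, Q = 2/32 = 0.062500.
d = −0.5·ln(0.812500) − 0.25·ln(0.875000) = −0.5·(-0.207639) − 0.25·(-0.133531) = 0.1372.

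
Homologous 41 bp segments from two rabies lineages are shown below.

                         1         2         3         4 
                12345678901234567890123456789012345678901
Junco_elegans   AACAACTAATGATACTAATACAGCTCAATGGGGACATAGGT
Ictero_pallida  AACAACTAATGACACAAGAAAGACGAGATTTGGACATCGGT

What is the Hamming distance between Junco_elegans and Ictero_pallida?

13

Mismatches occur at site 13 (T/C), site 16 (T/A), site 18 (A/G), site 19 (T/A), site 21 (C/A), site 22 (A/G), site 23 (G/A), site 25 (T/G), site 26 (C/A), site 27 (A/G), site 30 (G/T), site 31 (G/T), site 38 (A/C).
That gives 13 mismatches out of 41 aligned sites, so the Hamming distance is 13.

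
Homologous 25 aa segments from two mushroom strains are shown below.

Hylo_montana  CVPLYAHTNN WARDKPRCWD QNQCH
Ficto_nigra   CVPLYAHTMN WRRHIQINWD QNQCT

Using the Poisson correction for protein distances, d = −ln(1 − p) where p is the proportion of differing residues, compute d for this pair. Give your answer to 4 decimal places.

Differing sites — 9:N/M; 12:A/R; 14:D/H; 15:K/I; 16:P/Q; 17:R/I; 18:C/N; 25:H/T.
p = 8/25 = 0.320000.
d = −ln(1 − 0.320000) = −ln(0.680000) = 0.3857.

0.3857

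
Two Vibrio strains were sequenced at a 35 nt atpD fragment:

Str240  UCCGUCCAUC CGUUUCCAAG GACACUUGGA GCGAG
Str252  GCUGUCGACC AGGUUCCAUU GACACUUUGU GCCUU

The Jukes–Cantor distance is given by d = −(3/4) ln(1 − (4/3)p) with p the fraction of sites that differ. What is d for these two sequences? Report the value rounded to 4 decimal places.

The sequences differ at positions 1 (U/G), 3 (C/U), 7 (C/G), 9 (U/C), 11 (C/A), 13 (U/G), 19 (A/U), 20 (G/U), 28 (G/U), 30 (A/U), 33 (G/C), 34 (A/U), 35 (G/U).
p = 13/35 = 0.371429.
d = −0.75 · ln(1 − (4/3)·0.371429) = −0.75 · ln(0.504761) = −0.75 · (-0.683670) = 0.5128.

0.5128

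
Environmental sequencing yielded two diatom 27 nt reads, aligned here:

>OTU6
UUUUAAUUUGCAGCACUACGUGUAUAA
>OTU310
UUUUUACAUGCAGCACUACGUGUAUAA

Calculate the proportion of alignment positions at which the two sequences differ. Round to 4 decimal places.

Differing sites — 5:A/U; 7:U/C; 8:U/A.
There are 3 differences over 27 sites, so p = 3/27 = 0.1111.

0.1111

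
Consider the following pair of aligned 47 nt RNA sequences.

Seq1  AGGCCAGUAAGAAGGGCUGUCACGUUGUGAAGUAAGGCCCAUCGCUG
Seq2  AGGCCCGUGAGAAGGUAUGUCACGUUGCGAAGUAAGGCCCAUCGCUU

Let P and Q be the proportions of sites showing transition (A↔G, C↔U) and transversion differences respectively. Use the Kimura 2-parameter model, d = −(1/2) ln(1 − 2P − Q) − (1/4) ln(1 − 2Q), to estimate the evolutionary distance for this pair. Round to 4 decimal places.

Mismatches occur at site 6 (A/C, transversion), site 9 (A/G, transition), site 16 (G/U, transversion), site 17 (C/A, transversion), site 28 (U/C, transition), site 47 (G/U, transversion).
Of the 6 differences, 2 transitions and 4 transversions over 47 sites: P = 2/47 = 0.042553, Q = 4/47 = 0.085106.
d = −0.5·ln(0.829788) − 0.25·ln(0.829788) = −0.5·(-0.186585) − 0.25·(-0.186585) = 0.1399.

0.1399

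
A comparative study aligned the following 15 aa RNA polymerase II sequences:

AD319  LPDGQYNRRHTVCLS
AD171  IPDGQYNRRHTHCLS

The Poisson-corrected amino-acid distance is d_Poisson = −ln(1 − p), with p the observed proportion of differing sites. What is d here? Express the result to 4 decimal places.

Differing sites — 1:L/I; 12:V/H.
p = 2/15 = 0.133333.
d = −ln(1 − 0.133333) = −ln(0.866667) = 0.1431.

0.1431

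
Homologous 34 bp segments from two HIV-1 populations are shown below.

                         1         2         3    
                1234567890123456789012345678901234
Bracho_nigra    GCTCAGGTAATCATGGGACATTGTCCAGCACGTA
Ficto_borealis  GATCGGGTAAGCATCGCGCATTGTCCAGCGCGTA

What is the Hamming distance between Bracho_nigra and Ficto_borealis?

7

Mismatches occur at site 2 (C→A), site 5 (A→G), site 11 (T→G), site 15 (G→C), site 17 (G→C), site 18 (A→G), site 30 (A→G).
That gives 7 mismatches out of 34 aligned sites, so the Hamming distance is 7.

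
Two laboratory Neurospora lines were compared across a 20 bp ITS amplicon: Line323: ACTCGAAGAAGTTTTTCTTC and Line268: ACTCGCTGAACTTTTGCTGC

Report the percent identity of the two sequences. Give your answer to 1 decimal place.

Differing sites — 6:A/C; 7:A/T; 11:G/C; 16:T/G; 19:T/G.
15 of the 20 sites match, so the percent identity is 15/20 × 100 = 75.0%.

75.0%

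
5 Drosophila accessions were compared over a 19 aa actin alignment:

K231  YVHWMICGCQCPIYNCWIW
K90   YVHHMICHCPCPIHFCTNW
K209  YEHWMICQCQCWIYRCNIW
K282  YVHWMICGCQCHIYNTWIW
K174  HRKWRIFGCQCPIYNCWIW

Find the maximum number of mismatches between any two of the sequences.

Pairwise Hamming distances:
  K231 vs K90: 7
  K231 vs K209: 5
  K231 vs K282: 2
  K231 vs K174: 5
  K90 vs K209: 9
  K90 vs K282: 9
  K90 vs K174: 12
  K209 vs K282: 6
  K209 vs K174: 9
  K282 vs K174: 7
The largest is 12, between K90 and K174.

12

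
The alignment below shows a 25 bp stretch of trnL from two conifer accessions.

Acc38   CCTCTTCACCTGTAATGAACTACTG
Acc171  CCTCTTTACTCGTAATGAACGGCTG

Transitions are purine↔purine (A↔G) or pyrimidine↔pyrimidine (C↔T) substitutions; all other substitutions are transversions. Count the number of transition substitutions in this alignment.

4

Mismatches occur at site 7 (C→T, transition), site 10 (C→T, transition), site 11 (T→C, transition), site 21 (T→G, transversion), site 22 (A→G, transition).
Of the 5 differences, 4 transitions and 1 transversion, so the answer is 4.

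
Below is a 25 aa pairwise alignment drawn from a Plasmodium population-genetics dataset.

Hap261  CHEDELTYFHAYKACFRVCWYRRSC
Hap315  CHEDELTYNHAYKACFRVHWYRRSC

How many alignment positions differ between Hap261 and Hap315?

Differing sites — 9:F/N; 19:C/H.
That gives 2 mismatches out of 25 aligned sites, so the Hamming distance is 2.

2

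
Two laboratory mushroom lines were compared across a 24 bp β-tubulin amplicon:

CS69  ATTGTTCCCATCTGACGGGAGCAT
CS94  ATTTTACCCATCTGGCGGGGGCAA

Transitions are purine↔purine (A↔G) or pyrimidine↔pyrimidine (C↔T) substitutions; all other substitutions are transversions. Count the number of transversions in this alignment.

Differing sites — 4:G/T (Tv); 6:T/A (Tv); 15:A/G (Ti); 20:A/G (Ti); 24:T/A (Tv).
Of the 5 differences, 2 transitions and 3 transversions, so the answer is 3.

3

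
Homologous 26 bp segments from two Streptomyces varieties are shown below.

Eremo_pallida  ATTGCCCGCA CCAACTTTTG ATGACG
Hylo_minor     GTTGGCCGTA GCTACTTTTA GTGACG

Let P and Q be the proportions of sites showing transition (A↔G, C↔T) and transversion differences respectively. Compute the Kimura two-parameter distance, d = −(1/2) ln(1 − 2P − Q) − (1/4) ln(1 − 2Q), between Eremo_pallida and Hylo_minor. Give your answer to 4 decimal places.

0.3406

Differing sites — 1:A/G (Ti); 5:C/G (Tv); 9:C/T (Ti); 11:C/G (Tv); 13:A/T (Tv); 20:G/A (Ti); 21:A/G (Ti).
Of the 7 differences, 4 transitions and 3 transversions over 26 sites: P = 4/26 = 0.153846, Q = 3/26 = 0.115385.
d = −0.5·ln(0.576923) − 0.25·ln(0.769230) = −0.5·(-0.550046) − 0.25·(-0.262365) = 0.3406.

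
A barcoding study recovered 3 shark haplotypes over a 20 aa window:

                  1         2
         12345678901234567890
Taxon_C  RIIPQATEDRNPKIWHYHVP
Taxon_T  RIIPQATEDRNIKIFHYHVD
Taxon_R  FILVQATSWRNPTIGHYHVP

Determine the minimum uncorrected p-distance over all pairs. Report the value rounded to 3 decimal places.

Pairwise Hamming distances:
  Taxon_C vs Taxon_T: 3
  Taxon_C vs Taxon_R: 7
  Taxon_T vs Taxon_R: 9
The smallest is 3 mismatches, between Taxon_C and Taxon_T; p = 3/20 = 0.150.

0.150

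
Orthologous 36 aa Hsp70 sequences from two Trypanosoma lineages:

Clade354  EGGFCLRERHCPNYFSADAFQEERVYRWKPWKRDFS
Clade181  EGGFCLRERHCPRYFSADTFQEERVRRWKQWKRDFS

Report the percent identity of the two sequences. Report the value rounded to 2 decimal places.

88.89%

Mismatches occur at site 13 (N↔R), site 19 (A↔T), site 26 (Y↔R), site 30 (P↔Q).
32 of the 36 sites match, so the percent identity is 32/36 × 100 = 88.89%.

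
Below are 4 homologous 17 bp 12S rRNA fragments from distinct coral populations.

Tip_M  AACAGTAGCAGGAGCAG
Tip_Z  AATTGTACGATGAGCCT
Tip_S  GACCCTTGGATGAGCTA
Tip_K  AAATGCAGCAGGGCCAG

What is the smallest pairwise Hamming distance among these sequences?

Pairwise Hamming distances:
  Tip_M vs Tip_Z: 7
  Tip_M vs Tip_S: 8
  Tip_M vs Tip_K: 5
  Tip_Z vs Tip_S: 8
  Tip_Z vs Tip_K: 9
  Tip_S vs Tip_K: 12
The smallest is 5, between Tip_M and Tip_K.

5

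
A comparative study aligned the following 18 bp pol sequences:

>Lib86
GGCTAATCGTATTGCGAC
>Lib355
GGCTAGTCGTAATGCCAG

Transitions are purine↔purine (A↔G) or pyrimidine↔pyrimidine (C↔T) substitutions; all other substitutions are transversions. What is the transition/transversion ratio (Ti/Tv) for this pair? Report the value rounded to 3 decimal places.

The sequences differ at positions 6 (A/G, transition), 12 (T/A, transversion), 16 (G/C, transversion), 18 (C/G, transversion).
Of the 4 differences, 1 transition and 3 transversions, so Ti/Tv = 1/3 = 0.333.

0.333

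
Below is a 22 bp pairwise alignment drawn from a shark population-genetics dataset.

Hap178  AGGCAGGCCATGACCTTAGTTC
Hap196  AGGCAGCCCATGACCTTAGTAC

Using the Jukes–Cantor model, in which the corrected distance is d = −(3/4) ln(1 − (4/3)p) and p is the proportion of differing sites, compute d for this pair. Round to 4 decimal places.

Differing sites — 7:G/C; 21:T/A.
p = 2/22 = 0.090909.
d = −0.75 · ln(1 − (4/3)·0.090909) = −0.75 · ln(0.878788) = −0.75 · (-0.129212) = 0.0969.

0.0969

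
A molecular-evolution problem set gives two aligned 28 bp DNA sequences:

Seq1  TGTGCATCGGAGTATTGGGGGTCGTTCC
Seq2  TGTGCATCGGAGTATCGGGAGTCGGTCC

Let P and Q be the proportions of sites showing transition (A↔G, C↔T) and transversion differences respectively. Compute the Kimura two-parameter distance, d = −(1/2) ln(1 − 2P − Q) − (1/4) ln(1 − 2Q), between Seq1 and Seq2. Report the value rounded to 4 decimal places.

0.1169

The sequences differ at positions 16 (T/C, transition), 20 (G/A, transition), 25 (T/G, transversion).
Of the 3 differences, 2 transitions and 1 transversion over 28 sites: P = 2/28 = 0.071429, Q = 1/28 = 0.035714.
d = −0.5·ln(0.821428) − 0.25·ln(0.928572) = −0.5·(-0.196711) − 0.25·(-0.074107) = 0.1169.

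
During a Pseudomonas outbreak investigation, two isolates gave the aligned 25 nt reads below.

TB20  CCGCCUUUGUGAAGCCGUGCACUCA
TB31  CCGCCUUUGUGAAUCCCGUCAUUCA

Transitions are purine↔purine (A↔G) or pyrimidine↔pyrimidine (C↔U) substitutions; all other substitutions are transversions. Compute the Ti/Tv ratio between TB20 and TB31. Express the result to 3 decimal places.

0.250

The sequences differ at positions 14 (G/U, transversion), 17 (G/C, transversion), 18 (U/G, transversion), 19 (G/U, transversion), 22 (C/U, transition).
Of the 5 differences, 1 transition and 4 transversions, so Ti/Tv = 1/4 = 0.250.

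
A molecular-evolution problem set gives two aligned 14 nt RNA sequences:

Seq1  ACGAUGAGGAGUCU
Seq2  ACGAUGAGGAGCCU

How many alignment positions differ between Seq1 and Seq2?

1

The sequences differ at position 12 (U/C).
That gives 1 mismatch out of 14 aligned sites, so the Hamming distance is 1.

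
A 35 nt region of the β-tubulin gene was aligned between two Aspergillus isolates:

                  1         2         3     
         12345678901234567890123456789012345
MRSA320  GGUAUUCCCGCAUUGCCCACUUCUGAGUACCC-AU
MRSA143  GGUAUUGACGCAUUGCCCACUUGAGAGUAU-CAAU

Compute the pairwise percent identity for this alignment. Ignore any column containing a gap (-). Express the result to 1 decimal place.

84.8%

Excluding the 2 gap columns leaves 33 comparable sites.
Differing sites — 7:C/G; 8:C/A; 23:C/G; 24:U/A; 30:C/U.
28 of the 33 comparable sites match, so the percent identity is 28/33 × 100 = 84.8%.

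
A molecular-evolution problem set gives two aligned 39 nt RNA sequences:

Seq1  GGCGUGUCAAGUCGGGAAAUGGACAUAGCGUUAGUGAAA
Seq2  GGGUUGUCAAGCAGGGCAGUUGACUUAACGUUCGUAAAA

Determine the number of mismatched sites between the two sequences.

The sequences differ at positions 3 (C/G), 4 (G/U), 12 (U/C), 13 (C/A), 17 (A/C), 19 (A/G), 21 (G/U), 25 (A/U), 28 (G/A), 33 (A/C), 36 (G/A).
That gives 11 mismatches out of 39 aligned sites, so the Hamming distance is 11.

11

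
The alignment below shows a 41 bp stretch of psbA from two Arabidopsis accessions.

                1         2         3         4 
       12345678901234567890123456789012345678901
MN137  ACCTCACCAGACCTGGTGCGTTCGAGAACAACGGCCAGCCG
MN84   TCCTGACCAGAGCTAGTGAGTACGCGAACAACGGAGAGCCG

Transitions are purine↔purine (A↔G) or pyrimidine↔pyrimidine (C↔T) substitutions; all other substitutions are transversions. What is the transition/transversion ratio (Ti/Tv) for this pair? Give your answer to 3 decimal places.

0.125

Differing sites — 1:A/T (Tv); 5:C/G (Tv); 12:C/G (Tv); 15:G/A (Ti); 19:C/A (Tv); 22:T/A (Tv); 25:A/C (Tv); 35:C/A (Tv); 36:C/G (Tv).
Of the 9 differences, 1 transition and 8 transversions, so Ti/Tv = 1/8 = 0.125.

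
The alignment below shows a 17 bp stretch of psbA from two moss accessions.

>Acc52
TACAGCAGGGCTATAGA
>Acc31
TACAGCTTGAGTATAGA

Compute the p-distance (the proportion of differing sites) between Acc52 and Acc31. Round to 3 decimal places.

Mismatches occur at site 7 (A/T), site 8 (G/T), site 10 (G/A), site 11 (C/G).
There are 4 differences over 17 sites, so p = 4/17 = 0.235.

0.235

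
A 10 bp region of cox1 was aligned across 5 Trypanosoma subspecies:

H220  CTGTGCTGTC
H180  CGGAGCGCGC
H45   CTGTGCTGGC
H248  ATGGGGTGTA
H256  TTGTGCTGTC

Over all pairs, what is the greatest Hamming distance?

Pairwise Hamming distances:
  H220 vs H180: 5
  H220 vs H45: 1
  H220 vs H248: 4
  H220 vs H256: 1
  H180 vs H45: 4
  H180 vs H248: 8
  H180 vs H256: 6
  H45 vs H248: 5
  H45 vs H256: 2
  H248 vs H256: 4
The largest is 8, between H180 and H248.

8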